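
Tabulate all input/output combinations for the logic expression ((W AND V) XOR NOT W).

V | W | Output
--------------
0 | 0 | 1
0 | 1 | 0
1 | 0 | 1
1 | 1 | 1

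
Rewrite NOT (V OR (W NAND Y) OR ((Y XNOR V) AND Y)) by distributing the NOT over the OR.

NOT V AND NOT (W NAND Y) AND NOT ((Y XNOR V) AND Y)
De Morgan's: NOT(OR of terms) = AND of negations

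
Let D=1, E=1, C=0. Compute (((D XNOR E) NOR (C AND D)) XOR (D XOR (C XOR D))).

Substituting: (((1 XNOR 1) NOR (0 AND 1)) XOR (1 XOR (0 XOR 1)))
= 0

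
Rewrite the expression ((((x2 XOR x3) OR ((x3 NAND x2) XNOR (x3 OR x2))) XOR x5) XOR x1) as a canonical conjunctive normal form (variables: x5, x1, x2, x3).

(x5 OR x1 OR x2 OR x3) AND (x5 OR x1 OR NOT x2 OR NOT x3) AND (x5 OR NOT x1 OR x2 OR NOT x3) AND (x5 OR NOT x1 OR NOT x2 OR x3) AND (NOT x5 OR x1 OR x2 OR NOT x3) AND (NOT x5 OR x1 OR NOT x2 OR x3) AND (NOT x5 OR NOT x1 OR x2 OR x3) AND (NOT x5 OR NOT x1 OR NOT x2 OR NOT x3)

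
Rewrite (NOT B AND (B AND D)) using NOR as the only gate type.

(((B NOR B) NOR (B NOR B)) NOR (((B NOR B) NOR (D NOR D)) NOR ((B NOR B) NOR (D NOR D))))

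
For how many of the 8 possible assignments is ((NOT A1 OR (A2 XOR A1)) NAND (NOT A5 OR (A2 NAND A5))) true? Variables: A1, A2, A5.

Satisfying assignments: (0,1,1), (1,1,0), (1,1,1)
Count: 3 out of 8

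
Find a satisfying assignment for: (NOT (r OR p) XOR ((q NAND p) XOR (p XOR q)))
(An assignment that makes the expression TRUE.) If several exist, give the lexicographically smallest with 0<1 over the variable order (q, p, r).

q=0, p=0, r=1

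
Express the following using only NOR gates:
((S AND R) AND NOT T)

((((S NOR S) NOR (R NOR R)) NOR ((S NOR S) NOR (R NOR R))) NOR ((T NOR T) NOR (T NOR T)))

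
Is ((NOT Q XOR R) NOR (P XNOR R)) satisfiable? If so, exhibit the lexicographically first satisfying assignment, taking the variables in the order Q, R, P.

Q=0, R=1, P=0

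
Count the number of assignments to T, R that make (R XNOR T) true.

Satisfying assignments: (0,0), (1,1)
Count: 2 out of 4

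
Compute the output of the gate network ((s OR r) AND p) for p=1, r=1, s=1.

Substituting: ((1 OR 1) AND 1)
= 1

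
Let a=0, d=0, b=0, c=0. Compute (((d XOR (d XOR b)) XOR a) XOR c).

Substituting: (((0 XOR (0 XOR 0)) XOR 0) XOR 0)
= 0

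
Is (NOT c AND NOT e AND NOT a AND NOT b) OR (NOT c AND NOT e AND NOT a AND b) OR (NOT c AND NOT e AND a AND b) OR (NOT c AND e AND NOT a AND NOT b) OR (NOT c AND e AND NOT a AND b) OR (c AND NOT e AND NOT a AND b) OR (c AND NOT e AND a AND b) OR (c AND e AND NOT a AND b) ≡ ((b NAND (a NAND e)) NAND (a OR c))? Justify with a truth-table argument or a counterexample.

Yes, they are equivalent — the two output columns agree on all 16 assignments:
c | e | a | b | Expression 1 | Expression 2
-------------------------------------------
0 | 0 | 0 | 0 | 1 | 1
0 | 0 | 0 | 1 | 1 | 1
0 | 0 | 1 | 0 | 0 | 0
0 | 0 | 1 | 1 | 1 | 1
0 | 1 | 0 | 0 | 1 | 1
0 | 1 | 0 | 1 | 1 | 1
0 | 1 | 1 | 0 | 0 | 0
0 | 1 | 1 | 1 | 0 | 0
1 | 0 | 0 | 0 | 0 | 0
1 | 0 | 0 | 1 | 1 | 1
1 | 0 | 1 | 0 | 0 | 0
1 | 0 | 1 | 1 | 1 | 1
1 | 1 | 0 | 0 | 0 | 0
1 | 1 | 0 | 1 | 1 | 1
1 | 1 | 1 | 0 | 0 | 0
1 | 1 | 1 | 1 | 0 | 0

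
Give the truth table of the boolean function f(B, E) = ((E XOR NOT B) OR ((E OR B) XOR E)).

B | E | Output
--------------
0 | 0 | 1
0 | 1 | 0
1 | 0 | 1
1 | 1 | 1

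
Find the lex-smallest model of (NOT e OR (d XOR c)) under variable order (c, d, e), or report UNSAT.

c=0, d=0, e=0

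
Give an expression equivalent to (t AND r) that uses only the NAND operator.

((t NAND r) NAND (t NAND r))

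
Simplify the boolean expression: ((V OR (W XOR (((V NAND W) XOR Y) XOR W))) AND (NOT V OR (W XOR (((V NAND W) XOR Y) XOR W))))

By distribution ((E OR v) AND (E OR NOT v) = E) then XOR self-cancellation ((E XOR v) XOR v = E):
= ((V NAND W) XOR Y)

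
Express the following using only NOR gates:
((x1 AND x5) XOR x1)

((((((x1 NOR x1) NOR (x5 NOR x5)) NOR x1) NOR (((x1 NOR x1) NOR (x5 NOR x5)) NOR x1)) NOR ((((x1 NOR x1) NOR (x5 NOR x5)) NOR x1) NOR (((x1 NOR x1) NOR (x5 NOR x5)) NOR x1))) NOR ((((((x1 NOR x1) NOR (x5 NOR x5)) NOR ((x1 NOR x1) NOR (x5 NOR x5))) NOR (x1 NOR x1)) NOR ((((x1 NOR x1) NOR (x5 NOR x5)) NOR ((x1 NOR x1) NOR (x5 NOR x5))) NOR (x1 NOR x1))) NOR (((((x1 NOR x1) NOR (x5 NOR x5)) NOR ((x1 NOR x1) NOR (x5 NOR x5))) NOR (x1 NOR x1)) NOR ((((x1 NOR x1) NOR (x5 NOR x5)) NOR ((x1 NOR x1) NOR (x5 NOR x5))) NOR (x1 NOR x1)))))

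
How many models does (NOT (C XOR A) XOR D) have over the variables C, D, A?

Satisfying assignments: (0,0,0), (0,1,1), (1,0,1), (1,1,0)
Count: 4 out of 8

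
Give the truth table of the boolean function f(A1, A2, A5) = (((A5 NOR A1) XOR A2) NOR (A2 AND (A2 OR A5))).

A1 | A2 | A5 | Output
---------------------
0 | 0 | 0 | 0
0 | 0 | 1 | 1
0 | 1 | 0 | 0
0 | 1 | 1 | 0
1 | 0 | 0 | 1
1 | 0 | 1 | 1
1 | 1 | 0 | 0
1 | 1 | 1 | 0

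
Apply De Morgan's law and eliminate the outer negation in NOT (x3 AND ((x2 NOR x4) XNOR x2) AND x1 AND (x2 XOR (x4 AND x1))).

NOT x3 OR NOT ((x2 NOR x4) XNOR x2) OR NOT x1 OR NOT (x2 XOR (x4 AND x1))
De Morgan's: NOT(AND of terms) = OR of negations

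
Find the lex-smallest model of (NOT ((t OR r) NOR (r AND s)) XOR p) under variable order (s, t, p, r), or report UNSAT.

s=0, t=0, p=0, r=1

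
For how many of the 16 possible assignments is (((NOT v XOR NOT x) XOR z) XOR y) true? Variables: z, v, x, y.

Satisfying assignments: (0,0,0,1), (0,0,1,0), (0,1,0,0), (0,1,1,1), (1,0,0,0), (1,0,1,1), (1,1,0,1), (1,1,1,0)
Count: 8 out of 16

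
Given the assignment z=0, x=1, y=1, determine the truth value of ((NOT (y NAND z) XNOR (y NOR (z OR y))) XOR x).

Substituting: ((NOT (1 NAND 0) XNOR (1 NOR (0 OR 1))) XOR 1)
= 0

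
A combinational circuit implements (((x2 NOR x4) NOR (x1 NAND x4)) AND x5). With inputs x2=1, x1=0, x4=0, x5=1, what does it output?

Substituting: (((1 NOR 0) NOR (0 NAND 0)) AND 1)
= 0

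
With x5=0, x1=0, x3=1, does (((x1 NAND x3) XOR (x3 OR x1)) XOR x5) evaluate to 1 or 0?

Substituting: (((0 NAND 1) XOR (1 OR 0)) XOR 0)
= 0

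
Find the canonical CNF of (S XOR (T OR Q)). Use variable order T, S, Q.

(T OR S OR Q) AND (T OR NOT S OR NOT Q) AND (NOT T OR NOT S OR Q) AND (NOT T OR NOT S OR NOT Q)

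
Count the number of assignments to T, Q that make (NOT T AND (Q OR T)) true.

Satisfying assignments: (0,1)
Count: 1 out of 4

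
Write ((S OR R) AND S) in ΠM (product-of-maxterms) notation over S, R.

ΠM(0, 1) = (S OR R) AND (S OR NOT R)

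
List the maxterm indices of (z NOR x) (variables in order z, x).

ΠM(1, 2, 3) = (z OR NOT x) AND (NOT z OR x) AND (NOT z OR NOT x)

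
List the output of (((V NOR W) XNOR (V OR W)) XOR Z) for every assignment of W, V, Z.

W | V | Z | Output
------------------
0 | 0 | 0 | 0
0 | 0 | 1 | 1
0 | 1 | 0 | 0
0 | 1 | 1 | 1
1 | 0 | 0 | 0
1 | 0 | 1 | 1
1 | 1 | 0 | 0
1 | 1 | 1 | 1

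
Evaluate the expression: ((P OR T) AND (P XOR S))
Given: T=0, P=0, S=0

Substituting: ((0 OR 0) AND (0 XOR 0))
= 0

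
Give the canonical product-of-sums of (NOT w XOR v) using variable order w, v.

ΠM(1, 2) = (w OR NOT v) AND (NOT w OR v)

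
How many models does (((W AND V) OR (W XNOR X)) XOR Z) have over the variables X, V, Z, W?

Satisfying assignments: (0,0,0,0), (0,0,1,1), (0,1,0,0), (0,1,0,1), (1,0,0,1), (1,0,1,0), (1,1,0,1), (1,1,1,0)
Count: 8 out of 16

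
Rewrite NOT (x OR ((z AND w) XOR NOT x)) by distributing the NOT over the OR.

NOT x AND NOT ((z AND w) XOR NOT x)
De Morgan's: NOT(OR of terms) = AND of negations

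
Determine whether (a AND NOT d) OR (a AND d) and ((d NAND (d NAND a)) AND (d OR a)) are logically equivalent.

Yes, they are equivalent — the two output columns agree on all 4 assignments:
a | d | Expression 1 | Expression 2
-----------------------------------
0 | 0 | 0 | 0
0 | 1 | 0 | 0
1 | 0 | 1 | 1
1 | 1 | 1 | 1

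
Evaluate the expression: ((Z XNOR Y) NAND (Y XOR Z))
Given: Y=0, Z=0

Substituting: ((0 XNOR 0) NAND (0 XOR 0))
= 1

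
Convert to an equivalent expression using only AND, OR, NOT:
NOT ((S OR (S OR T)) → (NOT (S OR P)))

(S OR (S OR T)) AND (S OR P)
(Negated implication: NOT(A → B) = A AND NOT B)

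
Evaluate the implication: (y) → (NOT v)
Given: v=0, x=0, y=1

Antecedent (y) = 1; consequent (NOT v) = 1.
1 → 1 = 1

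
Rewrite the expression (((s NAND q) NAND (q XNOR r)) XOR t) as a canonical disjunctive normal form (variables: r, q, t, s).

(NOT r AND NOT q AND t AND NOT s) OR (NOT r AND NOT q AND t AND s) OR (NOT r AND q AND NOT t AND NOT s) OR (NOT r AND q AND NOT t AND s) OR (r AND NOT q AND NOT t AND NOT s) OR (r AND NOT q AND NOT t AND s) OR (r AND q AND NOT t AND s) OR (r AND q AND t AND NOT s)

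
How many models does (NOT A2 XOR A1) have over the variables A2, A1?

Satisfying assignments: (0,0), (1,1)
Count: 2 out of 4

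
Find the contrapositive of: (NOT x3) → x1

Contrapositive: NOT x1 → x3
Note: A statement and its contrapositive are logically equivalent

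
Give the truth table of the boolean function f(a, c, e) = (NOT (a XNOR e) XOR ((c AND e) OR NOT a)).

a | c | e | Output
------------------
0 | 0 | 0 | 1
0 | 0 | 1 | 0
0 | 1 | 0 | 1
0 | 1 | 1 | 0
1 | 0 | 0 | 1
1 | 0 | 1 | 0
1 | 1 | 0 | 1
1 | 1 | 1 | 1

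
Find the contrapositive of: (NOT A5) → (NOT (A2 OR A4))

Contrapositive: (A2 OR A4) → A5
Note: A statement and its contrapositive are logically equivalent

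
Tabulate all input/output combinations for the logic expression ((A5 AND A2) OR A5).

A2 | A5 | Output
----------------
0 | 0 | 0
0 | 1 | 1
1 | 0 | 0
1 | 1 | 1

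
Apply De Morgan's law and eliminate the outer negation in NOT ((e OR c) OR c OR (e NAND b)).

NOT (e OR c) AND NOT c AND NOT (e NAND b)
De Morgan's: NOT(OR of terms) = AND of negations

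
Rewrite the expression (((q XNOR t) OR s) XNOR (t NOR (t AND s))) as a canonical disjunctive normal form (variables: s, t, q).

(NOT s AND NOT t AND NOT q) OR (NOT s AND t AND NOT q) OR (s AND NOT t AND NOT q) OR (s AND NOT t AND q)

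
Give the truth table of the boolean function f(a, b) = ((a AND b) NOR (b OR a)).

a | b | Output
--------------
0 | 0 | 1
0 | 1 | 0
1 | 0 | 0
1 | 1 | 0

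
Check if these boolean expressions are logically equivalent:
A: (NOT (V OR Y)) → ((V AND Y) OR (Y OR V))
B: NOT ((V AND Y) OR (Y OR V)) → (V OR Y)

Yes, Contrapositive is always equivalent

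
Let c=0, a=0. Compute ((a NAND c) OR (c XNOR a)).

Substituting: ((0 NAND 0) OR (0 XNOR 0))
= 1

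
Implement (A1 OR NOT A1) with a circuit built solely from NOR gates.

((A1 NOR (A1 NOR A1)) NOR (A1 NOR (A1 NOR A1)))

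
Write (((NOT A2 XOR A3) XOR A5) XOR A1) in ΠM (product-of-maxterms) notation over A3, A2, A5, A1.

ΠM(1, 2, 4, 7, 8, 11, 13, 14) = (A3 OR A2 OR A5 OR NOT A1) AND (A3 OR A2 OR NOT A5 OR A1) AND (A3 OR NOT A2 OR A5 OR A1) AND (A3 OR NOT A2 OR NOT A5 OR NOT A1) AND (NOT A3 OR A2 OR A5 OR A1) AND (NOT A3 OR A2 OR NOT A5 OR NOT A1) AND (NOT A3 OR NOT A2 OR A5 OR NOT A1) AND (NOT A3 OR NOT A2 OR NOT A5 OR A1)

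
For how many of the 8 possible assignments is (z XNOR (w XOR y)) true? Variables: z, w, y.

Satisfying assignments: (0,0,0), (0,1,1), (1,0,1), (1,1,0)
Count: 4 out of 8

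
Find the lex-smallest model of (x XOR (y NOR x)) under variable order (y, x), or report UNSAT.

y=0, x=0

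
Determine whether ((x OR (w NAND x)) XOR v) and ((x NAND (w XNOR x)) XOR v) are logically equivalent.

No. Counterexample: with x=1, w=1, v=0, Expression 1 = 1 but Expression 2 = 0.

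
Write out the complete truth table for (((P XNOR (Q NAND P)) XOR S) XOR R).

Q | S | P | R | Output
----------------------
0 | 0 | 0 | 0 | 0
0 | 0 | 0 | 1 | 1
0 | 0 | 1 | 0 | 1
0 | 0 | 1 | 1 | 0
0 | 1 | 0 | 0 | 1
0 | 1 | 0 | 1 | 0
0 | 1 | 1 | 0 | 0
0 | 1 | 1 | 1 | 1
1 | 0 | 0 | 0 | 0
1 | 0 | 0 | 1 | 1
1 | 0 | 1 | 0 | 0
1 | 0 | 1 | 1 | 1
1 | 1 | 0 | 0 | 1
1 | 1 | 0 | 1 | 0
1 | 1 | 1 | 0 | 1
1 | 1 | 1 | 1 | 0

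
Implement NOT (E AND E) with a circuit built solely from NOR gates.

(((E NOR E) NOR (E NOR E)) NOR ((E NOR E) NOR (E NOR E)))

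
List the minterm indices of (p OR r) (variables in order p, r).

Σm(1, 2, 3) = (NOT p AND r) OR (p AND NOT r) OR (p AND r)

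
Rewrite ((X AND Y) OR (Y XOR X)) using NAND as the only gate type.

((((X NAND Y) NAND (X NAND Y)) NAND ((X NAND Y) NAND (X NAND Y))) NAND (((Y NAND (Y NAND X)) NAND (X NAND (Y NAND X))) NAND ((Y NAND (Y NAND X)) NAND (X NAND (Y NAND X)))))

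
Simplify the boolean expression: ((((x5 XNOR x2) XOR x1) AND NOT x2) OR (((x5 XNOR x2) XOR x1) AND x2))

By distribution ((E AND v) OR (E AND NOT v) = E):
= ((x5 XNOR x2) XOR x1)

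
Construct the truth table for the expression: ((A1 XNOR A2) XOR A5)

A1 | A2 | A5 | Output
---------------------
0 | 0 | 0 | 1
0 | 0 | 1 | 0
0 | 1 | 0 | 0
0 | 1 | 1 | 1
1 | 0 | 0 | 0
1 | 0 | 1 | 1
1 | 1 | 0 | 1
1 | 1 | 1 | 0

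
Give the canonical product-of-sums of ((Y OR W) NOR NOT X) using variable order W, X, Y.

ΠM(0, 1, 3, 4, 5, 6, 7) = (W OR X OR Y) AND (W OR X OR NOT Y) AND (W OR NOT X OR NOT Y) AND (NOT W OR X OR Y) AND (NOT W OR X OR NOT Y) AND (NOT W OR NOT X OR Y) AND (NOT W OR NOT X OR NOT Y)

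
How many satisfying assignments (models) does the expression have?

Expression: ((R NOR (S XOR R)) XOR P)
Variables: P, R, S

Satisfying assignments: (0,0,0), (1,0,1), (1,1,0), (1,1,1)
Count: 4 out of 8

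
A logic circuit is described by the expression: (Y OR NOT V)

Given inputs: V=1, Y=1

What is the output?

Substituting: (1 OR NOT 1)
= 1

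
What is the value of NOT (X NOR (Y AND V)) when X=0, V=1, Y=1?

Substituting: NOT (0 NOR (1 AND 1))
= 1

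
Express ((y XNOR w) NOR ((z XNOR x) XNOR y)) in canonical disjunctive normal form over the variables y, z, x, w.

(NOT y AND NOT z AND NOT x AND w) OR (NOT y AND z AND x AND w) OR (y AND NOT z AND x AND NOT w) OR (y AND z AND NOT x AND NOT w)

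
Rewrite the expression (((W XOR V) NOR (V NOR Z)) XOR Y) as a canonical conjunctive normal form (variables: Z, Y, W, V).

(Z OR Y OR W OR V) AND (Z OR Y OR W OR NOT V) AND (Z OR Y OR NOT W OR V) AND (Z OR NOT Y OR NOT W OR NOT V) AND (NOT Z OR Y OR W OR NOT V) AND (NOT Z OR Y OR NOT W OR V) AND (NOT Z OR NOT Y OR W OR V) AND (NOT Z OR NOT Y OR NOT W OR NOT V)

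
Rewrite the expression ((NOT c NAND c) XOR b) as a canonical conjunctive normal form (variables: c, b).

(c OR NOT b) AND (NOT c OR NOT b)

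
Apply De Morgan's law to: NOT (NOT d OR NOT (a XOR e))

d AND (a XOR e)
De Morgan's: NOT(OR of terms) = AND of negations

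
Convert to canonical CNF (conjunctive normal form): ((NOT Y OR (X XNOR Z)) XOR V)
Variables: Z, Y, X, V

(Z OR Y OR X OR NOT V) AND (Z OR Y OR NOT X OR NOT V) AND (Z OR NOT Y OR X OR NOT V) AND (Z OR NOT Y OR NOT X OR V) AND (NOT Z OR Y OR X OR NOT V) AND (NOT Z OR Y OR NOT X OR NOT V) AND (NOT Z OR NOT Y OR X OR V) AND (NOT Z OR NOT Y OR NOT X OR NOT V)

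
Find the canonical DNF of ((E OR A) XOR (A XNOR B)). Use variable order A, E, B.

(NOT A AND NOT E AND NOT B) OR (NOT A AND E AND B) OR (A AND NOT E AND NOT B) OR (A AND E AND NOT B)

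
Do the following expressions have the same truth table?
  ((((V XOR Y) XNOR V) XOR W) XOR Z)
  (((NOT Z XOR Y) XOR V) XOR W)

No. Counterexample: with Y=0, V=1, W=0, Z=0, Expression 1 = 1 but Expression 2 = 0.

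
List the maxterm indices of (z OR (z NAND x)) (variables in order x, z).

ΠM() = TRUE (no maxterms)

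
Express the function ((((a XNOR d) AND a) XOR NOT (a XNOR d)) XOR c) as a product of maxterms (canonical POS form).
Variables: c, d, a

ΠM(0, 5, 6, 7) = (c OR d OR a) AND (NOT c OR d OR NOT a) AND (NOT c OR NOT d OR a) AND (NOT c OR NOT d OR NOT a)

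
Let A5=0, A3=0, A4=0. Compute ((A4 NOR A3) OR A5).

Substituting: ((0 NOR 0) OR 0)
= 1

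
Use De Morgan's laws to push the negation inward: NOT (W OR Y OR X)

NOT W AND NOT Y AND NOT X
De Morgan's: NOT(OR of terms) = AND of negations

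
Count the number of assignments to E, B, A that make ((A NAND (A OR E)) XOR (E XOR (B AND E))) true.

Satisfying assignments: (0,0,0), (0,1,0), (1,0,1), (1,1,0)
Count: 4 out of 8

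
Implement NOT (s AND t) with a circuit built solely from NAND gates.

(((s NAND t) NAND (s NAND t)) NAND ((s NAND t) NAND (s NAND t)))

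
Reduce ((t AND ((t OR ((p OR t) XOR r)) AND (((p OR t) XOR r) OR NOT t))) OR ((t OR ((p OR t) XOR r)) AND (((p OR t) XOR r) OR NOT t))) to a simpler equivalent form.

By absorption (E OR (E AND v) = E) then distribution ((E OR v) AND (E OR NOT v) = E):
= ((p OR t) XOR r)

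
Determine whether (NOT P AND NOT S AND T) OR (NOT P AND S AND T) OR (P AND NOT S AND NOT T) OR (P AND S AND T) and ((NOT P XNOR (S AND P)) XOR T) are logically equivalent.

Yes, they are equivalent — the two output columns agree on all 8 assignments:
P | S | T | Expression 1 | Expression 2
---------------------------------------
0 | 0 | 0 | 0 | 0
0 | 0 | 1 | 1 | 1
0 | 1 | 0 | 0 | 0
0 | 1 | 1 | 1 | 1
1 | 0 | 0 | 1 | 1
1 | 0 | 1 | 0 | 0
1 | 1 | 0 | 0 | 0
1 | 1 | 1 | 1 | 1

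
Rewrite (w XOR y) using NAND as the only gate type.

((w NAND (w NAND y)) NAND (y NAND (w NAND y)))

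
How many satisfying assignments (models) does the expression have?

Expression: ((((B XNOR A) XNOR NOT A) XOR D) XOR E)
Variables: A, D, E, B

Satisfying assignments: (0,0,0,0), (0,0,1,1), (0,1,0,1), (0,1,1,0), (1,0,0,0), (1,0,1,1), (1,1,0,1), (1,1,1,0)
Count: 8 out of 16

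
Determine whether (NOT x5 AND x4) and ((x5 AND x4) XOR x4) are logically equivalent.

Yes, they are equivalent — the two output columns agree on all 4 assignments:
x5 | x4 | Expression 1 | Expression 2
-------------------------------------
0 | 0 | 0 | 0
0 | 1 | 1 | 1
1 | 0 | 0 | 0
1 | 1 | 0 | 0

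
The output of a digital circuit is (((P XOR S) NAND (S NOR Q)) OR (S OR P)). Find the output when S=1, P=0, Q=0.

Substituting: (((0 XOR 1) NAND (1 NOR 0)) OR (1 OR 0))
= 1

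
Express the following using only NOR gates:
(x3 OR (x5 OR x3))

((x3 NOR ((x5 NOR x3) NOR (x5 NOR x3))) NOR (x3 NOR ((x5 NOR x3) NOR (x5 NOR x3))))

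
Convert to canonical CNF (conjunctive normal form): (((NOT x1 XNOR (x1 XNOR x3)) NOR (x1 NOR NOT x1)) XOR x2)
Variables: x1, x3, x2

(x1 OR x3 OR x2) AND (x1 OR NOT x3 OR NOT x2) AND (NOT x1 OR x3 OR x2) AND (NOT x1 OR NOT x3 OR NOT x2)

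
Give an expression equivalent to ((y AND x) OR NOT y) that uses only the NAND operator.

((((y NAND x) NAND (y NAND x)) NAND ((y NAND x) NAND (y NAND x))) NAND ((y NAND y) NAND (y NAND y)))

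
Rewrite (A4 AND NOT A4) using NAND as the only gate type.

((A4 NAND (A4 NAND A4)) NAND (A4 NAND (A4 NAND A4)))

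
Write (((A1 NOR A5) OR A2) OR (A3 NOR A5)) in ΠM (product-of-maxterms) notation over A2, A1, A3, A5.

ΠM(1, 3, 5, 6, 7) = (A2 OR A1 OR A3 OR NOT A5) AND (A2 OR A1 OR NOT A3 OR NOT A5) AND (A2 OR NOT A1 OR A3 OR NOT A5) AND (A2 OR NOT A1 OR NOT A3 OR A5) AND (A2 OR NOT A1 OR NOT A3 OR NOT A5)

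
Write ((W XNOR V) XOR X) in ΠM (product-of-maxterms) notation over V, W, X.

ΠM(1, 2, 4, 7) = (V OR W OR NOT X) AND (V OR NOT W OR X) AND (NOT V OR W OR X) AND (NOT V OR NOT W OR NOT X)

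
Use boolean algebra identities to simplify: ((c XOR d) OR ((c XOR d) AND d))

By absorption (E OR (E AND v) = E):
= (c XOR d)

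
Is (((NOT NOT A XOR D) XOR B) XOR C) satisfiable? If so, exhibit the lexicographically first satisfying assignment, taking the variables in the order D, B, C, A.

D=0, B=0, C=0, A=1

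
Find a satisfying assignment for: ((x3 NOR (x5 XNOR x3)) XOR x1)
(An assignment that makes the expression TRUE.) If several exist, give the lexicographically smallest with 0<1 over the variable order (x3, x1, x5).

x3=0, x1=0, x5=1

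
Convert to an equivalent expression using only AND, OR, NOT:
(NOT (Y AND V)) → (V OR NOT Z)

(Y AND V) OR (V OR NOT Z)
(Implication elimination: A → B = NOT A OR B)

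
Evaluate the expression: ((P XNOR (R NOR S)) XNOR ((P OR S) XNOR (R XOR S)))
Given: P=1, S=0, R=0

Substituting: ((1 XNOR (0 NOR 0)) XNOR ((1 OR 0) XNOR (0 XOR 0)))
= 0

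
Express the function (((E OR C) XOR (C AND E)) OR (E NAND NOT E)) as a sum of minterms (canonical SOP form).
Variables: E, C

Σm(0, 1, 2, 3) = (NOT E AND NOT C) OR (NOT E AND C) OR (E AND NOT C) OR (E AND C)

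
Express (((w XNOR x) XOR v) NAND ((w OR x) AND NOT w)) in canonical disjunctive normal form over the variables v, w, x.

(NOT v AND NOT w AND NOT x) OR (NOT v AND NOT w AND x) OR (NOT v AND w AND NOT x) OR (NOT v AND w AND x) OR (v AND NOT w AND NOT x) OR (v AND w AND NOT x) OR (v AND w AND x)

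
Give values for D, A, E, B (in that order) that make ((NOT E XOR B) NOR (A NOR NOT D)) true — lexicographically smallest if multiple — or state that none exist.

D=0, A=0, E=0, B=1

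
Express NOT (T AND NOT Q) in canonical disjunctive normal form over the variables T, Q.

(NOT T AND NOT Q) OR (NOT T AND Q) OR (T AND Q)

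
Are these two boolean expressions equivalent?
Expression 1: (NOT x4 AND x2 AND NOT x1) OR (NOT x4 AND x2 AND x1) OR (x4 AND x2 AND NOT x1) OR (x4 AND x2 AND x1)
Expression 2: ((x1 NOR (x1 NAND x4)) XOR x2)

Yes, they are equivalent — the two output columns agree on all 8 assignments:
x4 | x2 | x1 | Expression 1 | Expression 2
------------------------------------------
0 | 0 | 0 | 0 | 0
0 | 0 | 1 | 0 | 0
0 | 1 | 0 | 1 | 1
0 | 1 | 1 | 1 | 1
1 | 0 | 0 | 0 | 0
1 | 0 | 1 | 0 | 0
1 | 1 | 0 | 1 | 1
1 | 1 | 1 | 1 | 1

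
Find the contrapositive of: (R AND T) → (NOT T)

Contrapositive: T → NOT (R AND T)
Note: A statement and its contrapositive are logically equivalent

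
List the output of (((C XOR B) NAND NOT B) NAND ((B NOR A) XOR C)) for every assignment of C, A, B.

C | A | B | Output
------------------
0 | 0 | 0 | 0
0 | 0 | 1 | 1
0 | 1 | 0 | 1
0 | 1 | 1 | 1
1 | 0 | 0 | 1
1 | 0 | 1 | 0
1 | 1 | 0 | 1
1 | 1 | 1 | 0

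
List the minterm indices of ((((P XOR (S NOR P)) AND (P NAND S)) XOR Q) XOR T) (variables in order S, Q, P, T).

Σm(0, 2, 5, 7, 9, 11, 12, 14) = (NOT S AND NOT Q AND NOT P AND NOT T) OR (NOT S AND NOT Q AND P AND NOT T) OR (NOT S AND Q AND NOT P AND T) OR (NOT S AND Q AND P AND T) OR (S AND NOT Q AND NOT P AND T) OR (S AND NOT Q AND P AND T) OR (S AND Q AND NOT P AND NOT T) OR (S AND Q AND P AND NOT T)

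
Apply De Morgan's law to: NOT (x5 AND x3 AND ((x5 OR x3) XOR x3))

NOT x5 OR NOT x3 OR NOT ((x5 OR x3) XOR x3)
De Morgan's: NOT(AND of terms) = OR of negations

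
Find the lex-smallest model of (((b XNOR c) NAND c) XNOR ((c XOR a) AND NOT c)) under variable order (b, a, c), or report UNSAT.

b=0, a=1, c=0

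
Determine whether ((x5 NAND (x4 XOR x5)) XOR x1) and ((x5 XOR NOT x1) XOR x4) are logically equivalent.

No. Counterexample: with x1=0, x5=0, x4=1, Expression 1 = 1 but Expression 2 = 0.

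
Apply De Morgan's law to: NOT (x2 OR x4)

NOT x2 AND NOT x4
De Morgan's: NOT(OR of terms) = AND of negations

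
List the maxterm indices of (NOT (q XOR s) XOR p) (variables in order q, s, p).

ΠM(1, 2, 4, 7) = (q OR s OR NOT p) AND (q OR NOT s OR p) AND (NOT q OR s OR p) AND (NOT q OR NOT s OR NOT p)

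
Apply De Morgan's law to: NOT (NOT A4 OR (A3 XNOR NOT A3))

A4 AND NOT (A3 XNOR NOT A3)
De Morgan's: NOT(OR of terms) = AND of negations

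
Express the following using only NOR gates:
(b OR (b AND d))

((b NOR ((b NOR b) NOR (d NOR d))) NOR (b NOR ((b NOR b) NOR (d NOR d))))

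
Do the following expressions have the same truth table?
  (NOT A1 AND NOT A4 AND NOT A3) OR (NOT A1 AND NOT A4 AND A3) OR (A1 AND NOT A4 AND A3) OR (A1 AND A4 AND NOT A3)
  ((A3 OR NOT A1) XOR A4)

Yes, they are equivalent — the two output columns agree on all 8 assignments:
A1 | A4 | A3 | Expression 1 | Expression 2
------------------------------------------
0 | 0 | 0 | 1 | 1
0 | 0 | 1 | 1 | 1
0 | 1 | 0 | 0 | 0
0 | 1 | 1 | 0 | 0
1 | 0 | 0 | 0 | 0
1 | 0 | 1 | 1 | 1
1 | 1 | 0 | 1 | 1
1 | 1 | 1 | 0 | 0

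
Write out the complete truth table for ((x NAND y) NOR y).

y | x | Output
--------------
0 | 0 | 0
0 | 1 | 0
1 | 0 | 0
1 | 1 | 0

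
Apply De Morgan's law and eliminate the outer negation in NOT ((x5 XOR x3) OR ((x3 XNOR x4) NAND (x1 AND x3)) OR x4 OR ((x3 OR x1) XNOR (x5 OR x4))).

NOT (x5 XOR x3) AND NOT ((x3 XNOR x4) NAND (x1 AND x3)) AND NOT x4 AND NOT ((x3 OR x1) XNOR (x5 OR x4))
De Morgan's: NOT(OR of terms) = AND of negations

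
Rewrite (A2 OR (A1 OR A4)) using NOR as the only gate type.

((A2 NOR ((A1 NOR A4) NOR (A1 NOR A4))) NOR (A2 NOR ((A1 NOR A4) NOR (A1 NOR A4))))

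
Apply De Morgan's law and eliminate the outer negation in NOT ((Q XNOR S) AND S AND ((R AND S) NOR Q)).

NOT (Q XNOR S) OR NOT S OR NOT ((R AND S) NOR Q)
De Morgan's: NOT(AND of terms) = OR of negations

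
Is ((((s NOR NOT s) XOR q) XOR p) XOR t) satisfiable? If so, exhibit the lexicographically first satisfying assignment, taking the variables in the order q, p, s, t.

q=0, p=0, s=0, t=1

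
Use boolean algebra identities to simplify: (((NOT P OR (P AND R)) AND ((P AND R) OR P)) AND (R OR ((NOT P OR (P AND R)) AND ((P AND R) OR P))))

By absorption (E AND (E OR v) = E) then distribution ((E OR v) AND (E OR NOT v) = E):
= (P AND R)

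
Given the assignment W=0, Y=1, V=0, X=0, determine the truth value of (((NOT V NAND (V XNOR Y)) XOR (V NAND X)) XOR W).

Substituting: (((NOT 0 NAND (0 XNOR 1)) XOR (0 NAND 0)) XOR 0)
= 0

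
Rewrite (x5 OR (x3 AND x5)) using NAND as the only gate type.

((x5 NAND x5) NAND (((x3 NAND x5) NAND (x3 NAND x5)) NAND ((x3 NAND x5) NAND (x3 NAND x5))))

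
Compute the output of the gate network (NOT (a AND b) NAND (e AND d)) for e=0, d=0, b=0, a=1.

Substituting: (NOT (1 AND 0) NAND (0 AND 0))
= 1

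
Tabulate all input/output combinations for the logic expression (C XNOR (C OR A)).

A | C | Output
--------------
0 | 0 | 1
0 | 1 | 1
1 | 0 | 0
1 | 1 | 1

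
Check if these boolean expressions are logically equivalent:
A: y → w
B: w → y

No, Converse is not equivalent to original (counterexample: y=0, w=1)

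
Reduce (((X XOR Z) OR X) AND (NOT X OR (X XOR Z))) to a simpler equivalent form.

By distribution ((E OR v) AND (E OR NOT v) = E):
= (X XOR Z)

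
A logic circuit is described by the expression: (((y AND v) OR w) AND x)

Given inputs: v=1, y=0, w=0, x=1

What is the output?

Substituting: (((0 AND 1) OR 0) AND 1)
= 0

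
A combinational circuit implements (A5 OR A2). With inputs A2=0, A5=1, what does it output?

Substituting: (1 OR 0)
= 1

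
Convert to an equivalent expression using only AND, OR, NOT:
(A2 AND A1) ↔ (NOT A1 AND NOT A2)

((A2 AND A1) AND (NOT A1 AND NOT A2)) OR (NOT (A2 AND A1) AND NOT (NOT A1 AND NOT A2))
(Biconditional = both true or both false)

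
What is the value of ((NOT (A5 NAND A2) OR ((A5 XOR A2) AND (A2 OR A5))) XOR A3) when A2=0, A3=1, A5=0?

Substituting: ((NOT (0 NAND 0) OR ((0 XOR 0) AND (0 OR 0))) XOR 1)
= 1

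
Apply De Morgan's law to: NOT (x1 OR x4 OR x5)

NOT x1 AND NOT x4 AND NOT x5
De Morgan's: NOT(OR of terms) = AND of negations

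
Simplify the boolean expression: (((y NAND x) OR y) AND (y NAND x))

By absorption (E AND (E OR v) = E):
= (y NAND x)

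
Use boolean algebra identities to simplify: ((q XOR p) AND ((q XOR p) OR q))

By absorption (E AND (E OR v) = E):
= (q XOR p)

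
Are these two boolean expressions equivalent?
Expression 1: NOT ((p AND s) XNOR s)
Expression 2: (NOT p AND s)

Yes, they are equivalent — the two output columns agree on all 4 assignments:
p | s | Expression 1 | Expression 2
-----------------------------------
0 | 0 | 0 | 0
0 | 1 | 1 | 1
1 | 0 | 0 | 0
1 | 1 | 0 | 0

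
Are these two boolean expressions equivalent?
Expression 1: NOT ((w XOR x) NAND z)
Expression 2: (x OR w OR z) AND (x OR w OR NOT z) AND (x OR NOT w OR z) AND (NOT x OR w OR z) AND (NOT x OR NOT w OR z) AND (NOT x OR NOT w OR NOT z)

Yes, they are equivalent — the two output columns agree on all 8 assignments:
x | w | z | Expression 1 | Expression 2
---------------------------------------
0 | 0 | 0 | 0 | 0
0 | 0 | 1 | 0 | 0
0 | 1 | 0 | 0 | 0
0 | 1 | 1 | 1 | 1
1 | 0 | 0 | 0 | 0
1 | 0 | 1 | 1 | 1
1 | 1 | 0 | 0 | 0
1 | 1 | 1 | 0 | 0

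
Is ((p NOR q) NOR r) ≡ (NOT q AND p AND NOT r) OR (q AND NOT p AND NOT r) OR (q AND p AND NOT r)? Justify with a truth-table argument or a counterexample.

Yes, they are equivalent — the two output columns agree on all 8 assignments:
q | p | r | Expression 1 | Expression 2
---------------------------------------
0 | 0 | 0 | 0 | 0
0 | 0 | 1 | 0 | 0
0 | 1 | 0 | 1 | 1
0 | 1 | 1 | 0 | 0
1 | 0 | 0 | 1 | 1
1 | 0 | 1 | 0 | 0
1 | 1 | 0 | 1 | 1
1 | 1 | 1 | 0 | 0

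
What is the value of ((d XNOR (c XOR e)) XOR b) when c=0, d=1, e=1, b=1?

Substituting: ((1 XNOR (0 XOR 1)) XOR 1)
= 0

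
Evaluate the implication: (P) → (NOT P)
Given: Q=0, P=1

Antecedent (P) = 1; consequent (NOT P) = 0.
1 → 0 = 0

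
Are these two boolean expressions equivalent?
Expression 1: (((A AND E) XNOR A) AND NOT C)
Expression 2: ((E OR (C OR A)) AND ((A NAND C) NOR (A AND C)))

No. Counterexample: with C=0, E=0, A=0, Expression 1 = 1 but Expression 2 = 0.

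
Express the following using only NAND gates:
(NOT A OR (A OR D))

(((A NAND A) NAND (A NAND A)) NAND (((A NAND A) NAND (D NAND D)) NAND ((A NAND A) NAND (D NAND D))))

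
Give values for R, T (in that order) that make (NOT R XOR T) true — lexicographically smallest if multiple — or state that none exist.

R=0, T=0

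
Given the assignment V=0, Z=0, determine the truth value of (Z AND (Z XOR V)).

Substituting: (0 AND (0 XOR 0))
= 0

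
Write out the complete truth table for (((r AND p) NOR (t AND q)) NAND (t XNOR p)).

p | r | q | t | Output
----------------------
0 | 0 | 0 | 0 | 0
0 | 0 | 0 | 1 | 1
0 | 0 | 1 | 0 | 0
0 | 0 | 1 | 1 | 1
0 | 1 | 0 | 0 | 0
0 | 1 | 0 | 1 | 1
0 | 1 | 1 | 0 | 0
0 | 1 | 1 | 1 | 1
1 | 0 | 0 | 0 | 1
1 | 0 | 0 | 1 | 0
1 | 0 | 1 | 0 | 1
1 | 0 | 1 | 1 | 1
1 | 1 | 0 | 0 | 1
1 | 1 | 0 | 1 | 1
1 | 1 | 1 | 0 | 1
1 | 1 | 1 | 1 | 1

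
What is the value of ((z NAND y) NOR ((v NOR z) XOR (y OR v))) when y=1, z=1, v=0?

Substituting: ((1 NAND 1) NOR ((0 NOR 1) XOR (1 OR 0)))
= 0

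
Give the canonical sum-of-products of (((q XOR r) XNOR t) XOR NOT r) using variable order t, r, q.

Σm(1, 3, 4, 6) = (NOT t AND NOT r AND q) OR (NOT t AND r AND q) OR (t AND NOT r AND NOT q) OR (t AND r AND NOT q)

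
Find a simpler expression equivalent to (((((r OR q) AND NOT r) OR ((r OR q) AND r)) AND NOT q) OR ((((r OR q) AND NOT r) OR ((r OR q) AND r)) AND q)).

By distribution ((E AND v) OR (E AND NOT v) = E) then distribution ((E AND v) OR (E AND NOT v) = E):
= (r OR q)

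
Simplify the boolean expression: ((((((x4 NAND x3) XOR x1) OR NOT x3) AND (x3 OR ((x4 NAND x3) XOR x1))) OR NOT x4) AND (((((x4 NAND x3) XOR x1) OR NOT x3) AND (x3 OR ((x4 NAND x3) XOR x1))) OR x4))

By distribution ((E OR v) AND (E OR NOT v) = E) then distribution ((E OR v) AND (E OR NOT v) = E):
= ((x4 NAND x3) XOR x1)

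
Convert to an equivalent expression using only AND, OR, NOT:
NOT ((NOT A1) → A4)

(NOT A1) AND NOT A4
(Negated implication: NOT(A → B) = A AND NOT B)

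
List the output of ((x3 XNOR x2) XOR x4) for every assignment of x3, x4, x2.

x3 | x4 | x2 | Output
---------------------
0 | 0 | 0 | 1
0 | 0 | 1 | 0
0 | 1 | 0 | 0
0 | 1 | 1 | 1
1 | 0 | 0 | 0
1 | 0 | 1 | 1
1 | 1 | 0 | 1
1 | 1 | 1 | 0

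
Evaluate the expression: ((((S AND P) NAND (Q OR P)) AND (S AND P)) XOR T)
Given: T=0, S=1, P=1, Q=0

Substituting: ((((1 AND 1) NAND (0 OR 1)) AND (1 AND 1)) XOR 0)
= 0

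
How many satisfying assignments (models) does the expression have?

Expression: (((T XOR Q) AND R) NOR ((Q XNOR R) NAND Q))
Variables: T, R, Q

Satisfying assignments: (1,1,1)
Count: 1 out of 8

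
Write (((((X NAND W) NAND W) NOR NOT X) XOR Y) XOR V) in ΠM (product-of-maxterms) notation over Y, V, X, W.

ΠM(0, 1, 2, 3, 12, 13, 14, 15) = (Y OR V OR X OR W) AND (Y OR V OR X OR NOT W) AND (Y OR V OR NOT X OR W) AND (Y OR V OR NOT X OR NOT W) AND (NOT Y OR NOT V OR X OR W) AND (NOT Y OR NOT V OR X OR NOT W) AND (NOT Y OR NOT V OR NOT X OR W) AND (NOT Y OR NOT V OR NOT X OR NOT W)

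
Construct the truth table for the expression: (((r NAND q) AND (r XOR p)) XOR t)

q | t | r | p | Output
----------------------
0 | 0 | 0 | 0 | 0
0 | 0 | 0 | 1 | 1
0 | 0 | 1 | 0 | 1
0 | 0 | 1 | 1 | 0
0 | 1 | 0 | 0 | 1
0 | 1 | 0 | 1 | 0
0 | 1 | 1 | 0 | 0
0 | 1 | 1 | 1 | 1
1 | 0 | 0 | 0 | 0
1 | 0 | 0 | 1 | 1
1 | 0 | 1 | 0 | 0
1 | 0 | 1 | 1 | 0
1 | 1 | 0 | 0 | 1
1 | 1 | 0 | 1 | 0
1 | 1 | 1 | 0 | 1
1 | 1 | 1 | 1 | 1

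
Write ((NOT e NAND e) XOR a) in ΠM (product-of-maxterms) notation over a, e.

ΠM(2, 3) = (NOT a OR e) AND (NOT a OR NOT e)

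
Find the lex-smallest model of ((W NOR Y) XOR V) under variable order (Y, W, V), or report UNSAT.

Y=0, W=0, V=0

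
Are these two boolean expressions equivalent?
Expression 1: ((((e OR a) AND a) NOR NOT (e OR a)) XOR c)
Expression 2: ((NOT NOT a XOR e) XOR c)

No. Counterexample: with a=1, e=0, c=0, Expression 1 = 0 but Expression 2 = 1.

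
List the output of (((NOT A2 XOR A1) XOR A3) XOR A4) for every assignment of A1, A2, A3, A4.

A1 | A2 | A3 | A4 | Output
--------------------------
0 | 0 | 0 | 0 | 1
0 | 0 | 0 | 1 | 0
0 | 0 | 1 | 0 | 0
0 | 0 | 1 | 1 | 1
0 | 1 | 0 | 0 | 0
0 | 1 | 0 | 1 | 1
0 | 1 | 1 | 0 | 1
0 | 1 | 1 | 1 | 0
1 | 0 | 0 | 0 | 0
1 | 0 | 0 | 1 | 1
1 | 0 | 1 | 0 | 1
1 | 0 | 1 | 1 | 0
1 | 1 | 0 | 0 | 1
1 | 1 | 0 | 1 | 0
1 | 1 | 1 | 0 | 0
1 | 1 | 1 | 1 | 1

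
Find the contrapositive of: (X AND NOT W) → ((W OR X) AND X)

Contrapositive: NOT ((W OR X) AND X) → NOT (X AND NOT W)
Note: A statement and its contrapositive are logically equivalent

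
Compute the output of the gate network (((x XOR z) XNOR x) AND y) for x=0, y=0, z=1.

Substituting: (((0 XOR 1) XNOR 0) AND 0)
= 0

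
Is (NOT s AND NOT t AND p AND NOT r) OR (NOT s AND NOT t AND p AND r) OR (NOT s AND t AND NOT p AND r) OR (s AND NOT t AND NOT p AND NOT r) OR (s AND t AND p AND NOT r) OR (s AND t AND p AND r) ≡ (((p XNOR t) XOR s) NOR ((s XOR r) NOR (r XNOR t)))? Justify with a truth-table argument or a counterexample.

Yes, they are equivalent — the two output columns agree on all 16 assignments:
s | t | p | r | Expression 1 | Expression 2
-------------------------------------------
0 | 0 | 0 | 0 | 0 | 0
0 | 0 | 0 | 1 | 0 | 0
0 | 0 | 1 | 0 | 1 | 1
0 | 0 | 1 | 1 | 1 | 1
0 | 1 | 0 | 0 | 0 | 0
0 | 1 | 0 | 1 | 1 | 1
0 | 1 | 1 | 0 | 0 | 0
0 | 1 | 1 | 1 | 0 | 0
1 | 0 | 0 | 0 | 1 | 1
1 | 0 | 0 | 1 | 0 | 0
1 | 0 | 1 | 0 | 0 | 0
1 | 0 | 1 | 1 | 0 | 0
1 | 1 | 0 | 0 | 0 | 0
1 | 1 | 0 | 1 | 0 | 0
1 | 1 | 1 | 0 | 1 | 1
1 | 1 | 1 | 1 | 1 | 1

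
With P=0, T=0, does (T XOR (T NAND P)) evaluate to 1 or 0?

Substituting: (0 XOR (0 NAND 0))
= 1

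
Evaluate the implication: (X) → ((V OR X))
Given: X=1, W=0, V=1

Antecedent (X) = 1; consequent ((V OR X)) = 1.
1 → 1 = 1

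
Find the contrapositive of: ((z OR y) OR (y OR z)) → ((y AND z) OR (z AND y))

Contrapositive: NOT ((y AND z) OR (z AND y)) → NOT ((z OR y) OR (y OR z))
Note: A statement and its contrapositive are logically equivalent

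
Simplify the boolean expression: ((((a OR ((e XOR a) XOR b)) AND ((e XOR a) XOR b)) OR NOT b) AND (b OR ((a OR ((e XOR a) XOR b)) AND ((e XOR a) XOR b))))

By distribution ((E OR v) AND (E OR NOT v) = E) then absorption (E AND (E OR v) = E):
= ((e XOR a) XOR b)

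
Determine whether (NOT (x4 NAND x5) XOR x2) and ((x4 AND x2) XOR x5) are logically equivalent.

No. Counterexample: with x4=0, x5=0, x2=1, Expression 1 = 1 but Expression 2 = 0.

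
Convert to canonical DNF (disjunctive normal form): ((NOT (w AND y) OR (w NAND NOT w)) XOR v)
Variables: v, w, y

(NOT v AND NOT w AND NOT y) OR (NOT v AND NOT w AND y) OR (NOT v AND w AND NOT y) OR (NOT v AND w AND y)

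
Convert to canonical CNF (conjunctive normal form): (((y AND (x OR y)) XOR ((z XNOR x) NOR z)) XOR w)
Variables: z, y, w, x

(z OR y OR w OR x) AND (z OR y OR NOT w OR NOT x) AND (z OR NOT y OR w OR NOT x) AND (z OR NOT y OR NOT w OR x) AND (NOT z OR y OR w OR x) AND (NOT z OR y OR w OR NOT x) AND (NOT z OR NOT y OR NOT w OR x) AND (NOT z OR NOT y OR NOT w OR NOT x)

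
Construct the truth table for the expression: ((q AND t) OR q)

q | t | Output
--------------
0 | 0 | 0
0 | 1 | 0
1 | 0 | 1
1 | 1 | 1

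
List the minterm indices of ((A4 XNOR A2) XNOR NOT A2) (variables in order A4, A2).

Σm(0, 1) = (NOT A4 AND NOT A2) OR (NOT A4 AND A2)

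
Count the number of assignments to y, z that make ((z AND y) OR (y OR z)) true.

Satisfying assignments: (0,1), (1,0), (1,1)
Count: 3 out of 4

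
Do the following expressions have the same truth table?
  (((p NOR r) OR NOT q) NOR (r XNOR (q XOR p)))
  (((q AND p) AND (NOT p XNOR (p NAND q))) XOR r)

No. Counterexample: with q=0, p=0, r=1, Expression 1 = 0 but Expression 2 = 1.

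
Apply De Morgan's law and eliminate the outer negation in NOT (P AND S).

NOT P OR NOT S
De Morgan's: NOT(AND of terms) = OR of negations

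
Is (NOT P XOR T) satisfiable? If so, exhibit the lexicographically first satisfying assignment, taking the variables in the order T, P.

T=0, P=0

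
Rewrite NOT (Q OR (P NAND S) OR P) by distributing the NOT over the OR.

NOT Q AND NOT (P NAND S) AND NOT P
De Morgan's: NOT(OR of terms) = AND of negations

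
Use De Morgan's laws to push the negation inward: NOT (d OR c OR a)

NOT d AND NOT c AND NOT a
De Morgan's: NOT(OR of terms) = AND of negations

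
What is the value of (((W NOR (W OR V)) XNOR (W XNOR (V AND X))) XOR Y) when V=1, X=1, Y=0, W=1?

Substituting: (((1 NOR (1 OR 1)) XNOR (1 XNOR (1 AND 1))) XOR 0)
= 0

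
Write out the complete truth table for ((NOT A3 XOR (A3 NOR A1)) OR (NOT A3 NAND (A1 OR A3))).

A1 | A3 | Output
----------------
0 | 0 | 1
0 | 1 | 1
1 | 0 | 1
1 | 1 | 1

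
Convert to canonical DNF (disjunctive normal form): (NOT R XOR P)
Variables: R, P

(NOT R AND NOT P) OR (R AND P)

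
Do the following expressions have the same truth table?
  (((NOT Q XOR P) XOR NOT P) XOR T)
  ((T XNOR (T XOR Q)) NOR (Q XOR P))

No. Counterexample: with T=0, P=0, Q=1, Expression 1 = 1 but Expression 2 = 0.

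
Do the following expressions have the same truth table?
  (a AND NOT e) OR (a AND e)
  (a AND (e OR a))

Yes, they are equivalent — the two output columns agree on all 4 assignments:
a | e | Expression 1 | Expression 2
-----------------------------------
0 | 0 | 0 | 0
0 | 1 | 0 | 0
1 | 0 | 1 | 1
1 | 1 | 1 | 1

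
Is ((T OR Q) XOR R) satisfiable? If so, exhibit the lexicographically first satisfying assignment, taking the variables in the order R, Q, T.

R=0, Q=0, T=1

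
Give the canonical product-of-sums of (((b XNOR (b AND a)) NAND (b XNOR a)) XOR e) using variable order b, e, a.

ΠM(0, 3, 5, 6) = (b OR e OR a) AND (b OR NOT e OR NOT a) AND (NOT b OR e OR NOT a) AND (NOT b OR NOT e OR a)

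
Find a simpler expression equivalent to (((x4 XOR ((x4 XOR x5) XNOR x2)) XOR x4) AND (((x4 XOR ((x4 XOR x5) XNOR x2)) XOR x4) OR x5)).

By absorption (E AND (E OR v) = E) then XOR self-cancellation ((E XOR v) XOR v = E):
= ((x4 XOR x5) XNOR x2)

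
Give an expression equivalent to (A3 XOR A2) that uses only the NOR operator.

((((A3 NOR A2) NOR (A3 NOR A2)) NOR ((A3 NOR A2) NOR (A3 NOR A2))) NOR ((((A3 NOR A3) NOR (A2 NOR A2)) NOR ((A3 NOR A3) NOR (A2 NOR A2))) NOR (((A3 NOR A3) NOR (A2 NOR A2)) NOR ((A3 NOR A3) NOR (A2 NOR A2)))))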